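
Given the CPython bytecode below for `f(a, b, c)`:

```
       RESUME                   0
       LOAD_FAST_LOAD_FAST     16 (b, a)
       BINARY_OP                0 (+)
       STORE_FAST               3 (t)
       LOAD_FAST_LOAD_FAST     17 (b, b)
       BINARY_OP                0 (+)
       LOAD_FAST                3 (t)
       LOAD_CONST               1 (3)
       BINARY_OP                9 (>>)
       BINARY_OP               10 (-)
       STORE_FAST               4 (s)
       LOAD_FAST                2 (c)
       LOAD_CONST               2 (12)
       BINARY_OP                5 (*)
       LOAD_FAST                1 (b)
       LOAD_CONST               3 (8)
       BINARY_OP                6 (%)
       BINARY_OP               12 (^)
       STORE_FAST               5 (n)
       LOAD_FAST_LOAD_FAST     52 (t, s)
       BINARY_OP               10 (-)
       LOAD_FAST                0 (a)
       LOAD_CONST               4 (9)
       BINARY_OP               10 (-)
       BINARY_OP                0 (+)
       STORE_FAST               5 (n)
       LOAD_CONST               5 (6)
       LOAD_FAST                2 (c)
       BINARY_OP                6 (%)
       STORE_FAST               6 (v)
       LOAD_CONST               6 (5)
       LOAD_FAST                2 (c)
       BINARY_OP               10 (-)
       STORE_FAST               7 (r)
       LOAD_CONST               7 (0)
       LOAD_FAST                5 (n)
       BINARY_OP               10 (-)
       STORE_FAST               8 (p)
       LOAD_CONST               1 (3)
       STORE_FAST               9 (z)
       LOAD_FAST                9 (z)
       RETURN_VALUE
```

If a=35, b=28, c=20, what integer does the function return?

3

LOAD_FAST_LOAD_FAST b,a → push 28,35. Stack: [28, 35]
BINARY_OP + → 28 + 35 = 63. Stack: [63]
STORE_FAST t → t=63. Stack: []
LOAD_FAST_LOAD_FAST b,b → push 28,28. Stack: [28, 28]
BINARY_OP + → 28 + 28 = 56. Stack: [56]
LOAD_FAST t → push 63. Stack: [56, 63]
LOAD_CONST → push 3. Stack: [56, 63, 3]
BINARY_OP >> → 63 >> 3 = 7. Stack: [56, 7]
BINARY_OP - → 56 - 7 = 49. Stack: [49]
STORE_FAST s → s=49. Stack: []
LOAD_FAST c → push 20. Stack: [20]
LOAD_CONST → push 12. Stack: [20, 12]
BINARY_OP * → 20 * 12 = 240. Stack: [240]
LOAD_FAST b → push 28. Stack: [240, 28]
LOAD_CONST → push 8. Stack: [240, 28, 8]
BINARY_OP % → 28 % 8 = 4. Stack: [240, 4]
BINARY_OP ^ → 240 ^ 4 = 244. Stack: [244]
STORE_FAST n → n=244. Stack: []
LOAD_FAST_LOAD_FAST t,s → push 63,49. Stack: [63, 49]
BINARY_OP - → 63 - 49 = 14. Stack: [14]
LOAD_FAST a → push 35. Stack: [14, 35]
LOAD_CONST → push 9. Stack: [14, 35, 9]
BINARY_OP - → 35 - 9 = 26. Stack: [14, 26]
BINARY_OP + → 14 + 26 = 40. Stack: [40]
STORE_FAST n → n=40. Stack: []
LOAD_CONST → push 6. Stack: [6]
LOAD_FAST c → push 20. Stack: [6, 20]
BINARY_OP % → 6 % 20 = 6. Stack: [6]
STORE_FAST v → v=6. Stack: []
LOAD_CONST → push 5. Stack: [5]
LOAD_FAST c → push 20. Stack: [5, 20]
BINARY_OP - → 5 - 20 = -15. Stack: [-15]
STORE_FAST r → r=-15. Stack: []
LOAD_CONST → push 0. Stack: [0]
LOAD_FAST n → push 40. Stack: [0, 40]
BINARY_OP - → 0 - 40 = -40. Stack: [-40]
STORE_FAST p → p=-40. Stack: []
LOAD_CONST → push 3. Stack: [3]
STORE_FAST z → z=3. Stack: []
LOAD_FAST z → push 3. Stack: [3]
RETURN_VALUE → return 3.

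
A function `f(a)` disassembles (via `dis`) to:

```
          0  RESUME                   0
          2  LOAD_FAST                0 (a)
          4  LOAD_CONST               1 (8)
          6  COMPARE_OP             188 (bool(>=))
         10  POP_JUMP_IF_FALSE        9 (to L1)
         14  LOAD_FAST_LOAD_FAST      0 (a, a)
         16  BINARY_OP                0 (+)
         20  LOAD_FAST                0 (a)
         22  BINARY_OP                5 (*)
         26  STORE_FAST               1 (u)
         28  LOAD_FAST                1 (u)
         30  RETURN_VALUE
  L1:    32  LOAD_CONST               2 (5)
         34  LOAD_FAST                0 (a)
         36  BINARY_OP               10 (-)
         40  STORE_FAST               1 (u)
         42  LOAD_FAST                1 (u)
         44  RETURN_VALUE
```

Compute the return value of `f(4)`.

1

LOAD_FAST a → push 4. Stack: [4]
LOAD_CONST → push 8. Stack: [4, 8]
COMPARE_OP bool(>=) → 4 vs 8 = False. Stack: [False]
POP_JUMP_IF_FALSE → pop False; jump. Stack: []
LOAD_CONST → push 5. Stack: [5]
LOAD_FAST a → push 4. Stack: [5, 4]
BINARY_OP - → 5 - 4 = 1. Stack: [1]
STORE_FAST u → u=1. Stack: []
LOAD_FAST u → push 1. Stack: [1]
RETURN_VALUE → return 1.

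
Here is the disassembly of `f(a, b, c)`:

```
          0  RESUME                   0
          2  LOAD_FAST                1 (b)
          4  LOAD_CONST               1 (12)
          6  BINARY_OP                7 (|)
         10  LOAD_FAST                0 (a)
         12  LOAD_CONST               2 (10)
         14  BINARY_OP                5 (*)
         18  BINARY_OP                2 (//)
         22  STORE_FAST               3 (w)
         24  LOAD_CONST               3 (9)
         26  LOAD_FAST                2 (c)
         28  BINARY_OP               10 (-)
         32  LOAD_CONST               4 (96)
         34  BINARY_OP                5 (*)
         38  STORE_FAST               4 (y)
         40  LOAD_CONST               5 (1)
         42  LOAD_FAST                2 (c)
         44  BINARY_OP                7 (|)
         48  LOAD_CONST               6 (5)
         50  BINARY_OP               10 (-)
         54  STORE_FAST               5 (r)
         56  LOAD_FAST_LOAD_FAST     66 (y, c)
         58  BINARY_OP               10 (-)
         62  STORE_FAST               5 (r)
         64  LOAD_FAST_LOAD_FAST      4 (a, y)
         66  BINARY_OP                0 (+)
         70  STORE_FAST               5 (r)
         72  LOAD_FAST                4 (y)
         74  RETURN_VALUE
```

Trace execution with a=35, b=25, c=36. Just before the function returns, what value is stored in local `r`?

LOAD_FAST b → push 25. Stack: [25]
LOAD_CONST → push 12. Stack: [25, 12]
BINARY_OP | → 25 | 12 = 29. Stack: [29]
LOAD_FAST a → push 35. Stack: [29, 35]
LOAD_CONST → push 10. Stack: [29, 35, 10]
BINARY_OP * → 35 * 10 = 350. Stack: [29, 350]
BINARY_OP // → 29 // 350 = 0. Stack: [0]
STORE_FAST w → w=0. Stack: []
LOAD_CONST → push 9. Stack: [9]
LOAD_FAST c → push 36. Stack: [9, 36]
BINARY_OP - → 9 - 36 = -27. Stack: [-27]
LOAD_CONST → push 96. Stack: [-27, 96]
BINARY_OP * → -27 * 96 = -2592. Stack: [-2592]
STORE_FAST y → y=-2592. Stack: []
LOAD_CONST → push 1. Stack: [1]
LOAD_FAST c → push 36. Stack: [1, 36]
BINARY_OP | → 1 | 36 = 37. Stack: [37]
LOAD_CONST → push 5. Stack: [37, 5]
BINARY_OP - → 37 - 5 = 32. Stack: [32]
STORE_FAST r → r=32. Stack: []
LOAD_FAST_LOAD_FAST y,c → push -2592,36. Stack: [-2592, 36]
BINARY_OP - → -2592 - 36 = -2628. Stack: [-2628]
STORE_FAST r → r=-2628. Stack: []
LOAD_FAST_LOAD_FAST a,y → push 35,-2592. Stack: [35, -2592]
BINARY_OP + → 35 + -2592 = -2557. Stack: [-2557]
STORE_FAST r → r=-2557. Stack: []
LOAD_FAST y → push -2592. Stack: [-2592]
RETURN_VALUE → return -2592.

-2557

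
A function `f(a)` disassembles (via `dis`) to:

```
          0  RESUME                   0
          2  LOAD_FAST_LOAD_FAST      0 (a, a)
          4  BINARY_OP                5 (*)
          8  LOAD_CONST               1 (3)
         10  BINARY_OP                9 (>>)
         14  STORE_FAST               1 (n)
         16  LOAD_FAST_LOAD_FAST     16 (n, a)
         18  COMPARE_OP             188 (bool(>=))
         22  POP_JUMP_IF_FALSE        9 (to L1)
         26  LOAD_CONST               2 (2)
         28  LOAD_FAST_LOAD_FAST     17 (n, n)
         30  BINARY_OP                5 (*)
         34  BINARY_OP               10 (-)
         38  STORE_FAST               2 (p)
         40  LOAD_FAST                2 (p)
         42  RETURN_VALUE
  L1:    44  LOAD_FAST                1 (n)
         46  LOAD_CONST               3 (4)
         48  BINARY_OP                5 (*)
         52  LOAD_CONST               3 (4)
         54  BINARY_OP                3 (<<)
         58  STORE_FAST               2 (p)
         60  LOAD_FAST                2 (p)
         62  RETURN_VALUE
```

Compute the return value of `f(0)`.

2

LOAD_FAST_LOAD_FAST a,a → push 0,0. Stack: [0, 0]
BINARY_OP * → 0 * 0 = 0. Stack: [0]
LOAD_CONST → push 3. Stack: [0, 3]
BINARY_OP >> → 0 >> 3 = 0. Stack: [0]
STORE_FAST n → n=0. Stack: []
LOAD_FAST_LOAD_FAST n,a → push 0,0. Stack: [0, 0]
COMPARE_OP bool(>=) → 0 vs 0 = True. Stack: [True]
POP_JUMP_IF_FALSE → pop True; no jump. Stack: []
LOAD_CONST → push 2. Stack: [2]
LOAD_FAST_LOAD_FAST n,n → push 0,0. Stack: [2, 0, 0]
BINARY_OP * → 0 * 0 = 0. Stack: [2, 0]
BINARY_OP - → 2 - 0 = 2. Stack: [2]
STORE_FAST p → p=2. Stack: []
LOAD_FAST p → push 2. Stack: [2]
RETURN_VALUE → return 2.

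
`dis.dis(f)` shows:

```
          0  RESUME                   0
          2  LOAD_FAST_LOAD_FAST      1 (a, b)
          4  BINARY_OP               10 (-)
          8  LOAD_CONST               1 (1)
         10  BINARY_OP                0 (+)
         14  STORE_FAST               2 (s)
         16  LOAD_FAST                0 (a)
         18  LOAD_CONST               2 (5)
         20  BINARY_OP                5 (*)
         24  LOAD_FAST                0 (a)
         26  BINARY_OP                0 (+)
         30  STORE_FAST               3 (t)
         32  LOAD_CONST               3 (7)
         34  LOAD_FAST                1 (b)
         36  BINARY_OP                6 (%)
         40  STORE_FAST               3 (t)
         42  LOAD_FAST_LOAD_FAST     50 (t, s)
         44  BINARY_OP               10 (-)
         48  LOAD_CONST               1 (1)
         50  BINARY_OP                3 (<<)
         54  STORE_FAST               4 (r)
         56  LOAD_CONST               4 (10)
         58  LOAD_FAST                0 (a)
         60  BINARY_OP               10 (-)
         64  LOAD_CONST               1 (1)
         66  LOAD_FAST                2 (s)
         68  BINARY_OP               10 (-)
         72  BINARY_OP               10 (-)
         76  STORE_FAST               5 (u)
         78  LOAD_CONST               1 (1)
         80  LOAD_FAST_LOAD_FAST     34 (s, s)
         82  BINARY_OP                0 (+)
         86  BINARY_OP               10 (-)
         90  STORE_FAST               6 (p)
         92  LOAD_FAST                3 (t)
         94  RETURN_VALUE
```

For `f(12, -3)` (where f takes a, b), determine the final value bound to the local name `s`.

LOAD_FAST_LOAD_FAST a,b → push 12,-3. Stack: [12, -3]
BINARY_OP - → 12 - -3 = 15. Stack: [15]
LOAD_CONST → push 1. Stack: [15, 1]
BINARY_OP + → 15 + 1 = 16. Stack: [16]
STORE_FAST s → s=16. Stack: []
LOAD_FAST a → push 12. Stack: [12]
LOAD_CONST → push 5. Stack: [12, 5]
BINARY_OP * → 12 * 5 = 60. Stack: [60]
LOAD_FAST a → push 12. Stack: [60, 12]
BINARY_OP + → 60 + 12 = 72. Stack: [72]
STORE_FAST t → t=72. Stack: []
LOAD_CONST → push 7. Stack: [7]
LOAD_FAST b → push -3. Stack: [7, -3]
BINARY_OP % → 7 % -3 = -2. Stack: [-2]
STORE_FAST t → t=-2. Stack: []
LOAD_FAST_LOAD_FAST t,s → push -2,16. Stack: [-2, 16]
BINARY_OP - → -2 - 16 = -18. Stack: [-18]
LOAD_CONST → push 1. Stack: [-18, 1]
BINARY_OP << → -18 << 1 = -36. Stack: [-36]
STORE_FAST r → r=-36. Stack: []
LOAD_CONST → push 10. Stack: [10]
LOAD_FAST a → push 12. Stack: [10, 12]
BINARY_OP - → 10 - 12 = -2. Stack: [-2]
LOAD_CONST → push 1. Stack: [-2, 1]
LOAD_FAST s → push 16. Stack: [-2, 1, 16]
BINARY_OP - → 1 - 16 = -15. Stack: [-2, -15]
BINARY_OP - → -2 - -15 = 13. Stack: [13]
STORE_FAST u → u=13. Stack: []
LOAD_CONST → push 1. Stack: [1]
LOAD_FAST_LOAD_FAST s,s → push 16,16. Stack: [1, 16, 16]
BINARY_OP + → 16 + 16 = 32. Stack: [1, 32]
BINARY_OP - → 1 - 32 = -31. Stack: [-31]
STORE_FAST p → p=-31. Stack: []
LOAD_FAST t → push -2. Stack: [-2]
RETURN_VALUE → return -2.

16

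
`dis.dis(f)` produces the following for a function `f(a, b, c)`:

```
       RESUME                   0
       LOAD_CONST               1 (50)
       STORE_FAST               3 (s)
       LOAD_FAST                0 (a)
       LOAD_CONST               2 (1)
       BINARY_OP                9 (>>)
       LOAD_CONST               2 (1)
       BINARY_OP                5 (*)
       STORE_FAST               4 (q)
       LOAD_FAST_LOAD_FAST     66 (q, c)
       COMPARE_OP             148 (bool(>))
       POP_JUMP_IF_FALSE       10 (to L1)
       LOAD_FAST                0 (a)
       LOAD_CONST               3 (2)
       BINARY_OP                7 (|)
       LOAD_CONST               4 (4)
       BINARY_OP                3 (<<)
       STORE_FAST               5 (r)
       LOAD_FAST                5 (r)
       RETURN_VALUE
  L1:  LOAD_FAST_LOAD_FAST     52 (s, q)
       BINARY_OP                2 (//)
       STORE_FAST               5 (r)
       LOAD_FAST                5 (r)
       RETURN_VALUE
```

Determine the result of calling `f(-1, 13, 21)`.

-50

LOAD_CONST → push 50. Stack: [50]
STORE_FAST s → s=50. Stack: []
LOAD_FAST a → push -1. Stack: [-1]
LOAD_CONST → push 1. Stack: [-1, 1]
BINARY_OP >> → -1 >> 1 = -1. Stack: [-1]
LOAD_CONST → push 1. Stack: [-1, 1]
BINARY_OP * → -1 * 1 = -1. Stack: [-1]
STORE_FAST q → q=-1. Stack: []
LOAD_FAST_LOAD_FAST q,c → push -1,21. Stack: [-1, 21]
COMPARE_OP bool(>) → -1 vs 21 = False. Stack: [False]
POP_JUMP_IF_FALSE → pop False; jump. Stack: []
LOAD_FAST_LOAD_FAST s,q → push 50,-1. Stack: [50, -1]
BINARY_OP // → 50 // -1 = -50. Stack: [-50]
STORE_FAST r → r=-50. Stack: []
LOAD_FAST r → push -50. Stack: [-50]
RETURN_VALUE → return -50.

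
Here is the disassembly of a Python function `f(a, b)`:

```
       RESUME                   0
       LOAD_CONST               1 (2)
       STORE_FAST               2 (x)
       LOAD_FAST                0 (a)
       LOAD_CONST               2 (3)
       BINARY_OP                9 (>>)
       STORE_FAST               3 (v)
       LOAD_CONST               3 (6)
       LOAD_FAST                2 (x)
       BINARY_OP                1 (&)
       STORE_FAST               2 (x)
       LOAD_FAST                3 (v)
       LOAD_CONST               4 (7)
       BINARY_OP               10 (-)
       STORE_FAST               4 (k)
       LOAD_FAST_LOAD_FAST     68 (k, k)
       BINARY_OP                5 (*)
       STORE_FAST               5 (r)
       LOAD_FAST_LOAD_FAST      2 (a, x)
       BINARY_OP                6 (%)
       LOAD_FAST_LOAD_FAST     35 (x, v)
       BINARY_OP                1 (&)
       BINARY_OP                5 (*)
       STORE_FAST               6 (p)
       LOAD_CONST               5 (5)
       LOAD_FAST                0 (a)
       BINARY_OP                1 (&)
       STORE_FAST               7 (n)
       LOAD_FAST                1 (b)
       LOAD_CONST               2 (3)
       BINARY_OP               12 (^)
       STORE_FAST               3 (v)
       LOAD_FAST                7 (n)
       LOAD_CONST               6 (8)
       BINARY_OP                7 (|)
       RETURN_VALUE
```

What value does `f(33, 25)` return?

LOAD_CONST → push 2. Stack: [2]
STORE_FAST x → x=2. Stack: []
LOAD_FAST a → push 33. Stack: [33]
LOAD_CONST → push 3. Stack: [33, 3]
BINARY_OP >> → 33 >> 3 = 4. Stack: [4]
STORE_FAST v → v=4. Stack: []
LOAD_CONST → push 6. Stack: [6]
LOAD_FAST x → push 2. Stack: [6, 2]
BINARY_OP & → 6 & 2 = 2. Stack: [2]
STORE_FAST x → x=2. Stack: []
LOAD_FAST v → push 4. Stack: [4]
LOAD_CONST → push 7. Stack: [4, 7]
BINARY_OP - → 4 - 7 = -3. Stack: [-3]
STORE_FAST k → k=-3. Stack: []
LOAD_FAST_LOAD_FAST k,k → push -3,-3. Stack: [-3, -3]
BINARY_OP * → -3 * -3 = 9. Stack: [9]
STORE_FAST r → r=9. Stack: []
LOAD_FAST_LOAD_FAST a,x → push 33,2. Stack: [33, 2]
BINARY_OP % → 33 % 2 = 1. Stack: [1]
LOAD_FAST_LOAD_FAST x,v → push 2,4. Stack: [1, 2, 4]
BINARY_OP & → 2 & 4 = 0. Stack: [1, 0]
BINARY_OP * → 1 * 0 = 0. Stack: [0]
STORE_FAST p → p=0. Stack: []
LOAD_CONST → push 5. Stack: [5]
LOAD_FAST a → push 33. Stack: [5, 33]
BINARY_OP & → 5 & 33 = 1. Stack: [1]
STORE_FAST n → n=1. Stack: []
LOAD_FAST b → push 25. Stack: [25]
LOAD_CONST → push 3. Stack: [25, 3]
BINARY_OP ^ → 25 ^ 3 = 26. Stack: [26]
STORE_FAST v → v=26. Stack: []
LOAD_FAST n → push 1. Stack: [1]
LOAD_CONST → push 8. Stack: [1, 8]
BINARY_OP | → 1 | 8 = 9. Stack: [9]
RETURN_VALUE → return 9.

9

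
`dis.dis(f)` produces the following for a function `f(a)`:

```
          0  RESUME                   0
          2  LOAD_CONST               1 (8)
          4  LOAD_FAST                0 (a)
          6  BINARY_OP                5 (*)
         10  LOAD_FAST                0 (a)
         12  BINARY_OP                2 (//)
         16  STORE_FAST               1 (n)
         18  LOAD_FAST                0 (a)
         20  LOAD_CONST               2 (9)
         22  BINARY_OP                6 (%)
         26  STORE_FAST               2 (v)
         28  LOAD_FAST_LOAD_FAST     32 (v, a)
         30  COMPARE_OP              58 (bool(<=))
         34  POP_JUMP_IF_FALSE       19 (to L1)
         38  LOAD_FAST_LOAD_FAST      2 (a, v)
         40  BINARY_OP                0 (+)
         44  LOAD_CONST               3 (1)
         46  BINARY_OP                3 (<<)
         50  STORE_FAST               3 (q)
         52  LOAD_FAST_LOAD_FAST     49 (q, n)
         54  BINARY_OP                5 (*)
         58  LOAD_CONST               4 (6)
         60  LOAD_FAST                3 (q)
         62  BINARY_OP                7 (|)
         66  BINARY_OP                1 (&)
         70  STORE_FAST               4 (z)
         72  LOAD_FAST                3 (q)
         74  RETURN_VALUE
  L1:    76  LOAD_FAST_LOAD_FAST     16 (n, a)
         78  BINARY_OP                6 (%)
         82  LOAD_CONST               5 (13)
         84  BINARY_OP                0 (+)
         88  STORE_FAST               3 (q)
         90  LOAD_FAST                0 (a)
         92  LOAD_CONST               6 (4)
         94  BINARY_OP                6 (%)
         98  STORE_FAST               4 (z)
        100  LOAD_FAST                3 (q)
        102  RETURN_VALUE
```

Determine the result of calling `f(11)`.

26

LOAD_CONST → push 8. Stack: [8]
LOAD_FAST a → push 11. Stack: [8, 11]
BINARY_OP * → 8 * 11 = 88. Stack: [88]
LOAD_FAST a → push 11. Stack: [88, 11]
BINARY_OP // → 88 // 11 = 8. Stack: [8]
STORE_FAST n → n=8. Stack: []
LOAD_FAST a → push 11. Stack: [11]
LOAD_CONST → push 9. Stack: [11, 9]
BINARY_OP % → 11 % 9 = 2. Stack: [2]
STORE_FAST v → v=2. Stack: []
LOAD_FAST_LOAD_FAST v,a → push 2,11. Stack: [2, 11]
COMPARE_OP bool(<=) → 2 vs 11 = True. Stack: [True]
POP_JUMP_IF_FALSE → pop True; no jump. Stack: []
LOAD_FAST_LOAD_FAST a,v → push 11,2. Stack: [11, 2]
BINARY_OP + → 11 + 2 = 13. Stack: [13]
LOAD_CONST → push 1. Stack: [13, 1]
BINARY_OP << → 13 << 1 = 26. Stack: [26]
STORE_FAST q → q=26. Stack: []
LOAD_FAST_LOAD_FAST q,n → push 26,8. Stack: [26, 8]
BINARY_OP * → 26 * 8 = 208. Stack: [208]
LOAD_CONST → push 6. Stack: [208, 6]
LOAD_FAST q → push 26. Stack: [208, 6, 26]
BINARY_OP | → 6 | 26 = 30. Stack: [208, 30]
BINARY_OP & → 208 & 30 = 16. Stack: [16]
STORE_FAST z → z=16. Stack: []
LOAD_FAST q → push 26. Stack: [26]
RETURN_VALUE → return 26.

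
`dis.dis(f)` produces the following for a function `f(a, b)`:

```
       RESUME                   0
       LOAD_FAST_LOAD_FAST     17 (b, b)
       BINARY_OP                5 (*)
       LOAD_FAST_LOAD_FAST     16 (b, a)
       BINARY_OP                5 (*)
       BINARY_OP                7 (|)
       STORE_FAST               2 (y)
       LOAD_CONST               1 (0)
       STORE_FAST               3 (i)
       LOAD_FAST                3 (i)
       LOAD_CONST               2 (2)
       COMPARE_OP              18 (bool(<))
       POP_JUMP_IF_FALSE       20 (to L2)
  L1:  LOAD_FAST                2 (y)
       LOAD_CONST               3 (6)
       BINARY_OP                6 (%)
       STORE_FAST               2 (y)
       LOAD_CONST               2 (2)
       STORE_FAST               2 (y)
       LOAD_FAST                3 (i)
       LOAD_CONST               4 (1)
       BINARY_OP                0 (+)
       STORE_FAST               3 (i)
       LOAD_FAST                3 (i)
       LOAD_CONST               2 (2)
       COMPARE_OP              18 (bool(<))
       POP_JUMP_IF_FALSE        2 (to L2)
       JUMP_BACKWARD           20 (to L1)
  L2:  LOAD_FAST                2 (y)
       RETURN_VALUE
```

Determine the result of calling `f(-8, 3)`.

LOAD_FAST_LOAD_FAST b,b → push 3,3. Stack: [3, 3]
BINARY_OP * → 3 * 3 = 9. Stack: [9]
LOAD_FAST_LOAD_FAST b,a → push 3,-8. Stack: [9, 3, -8]
BINARY_OP * → 3 * -8 = -24. Stack: [9, -24]
BINARY_OP | → 9 | -24 = -23. Stack: [-23]
STORE_FAST y → y=-23. Stack: []
LOAD_CONST → push 0. Stack: [0]
STORE_FAST i → i=0. Stack: []
LOAD_FAST i → push 0. Stack: [0]
LOAD_CONST → push 2. Stack: [0, 2]
COMPARE_OP bool(<) → 0 vs 2 = True. Stack: [True]
POP_JUMP_IF_FALSE → pop True; no jump. Stack: []
LOAD_FAST y → push -23. Stack: [-23]
LOAD_CONST → push 6. Stack: [-23, 6]
BINARY_OP % → -23 % 6 = 1. Stack: [1]
STORE_FAST y → y=1. Stack: []
LOAD_CONST → push 2. Stack: [2]
STORE_FAST y → y=2. Stack: []
LOAD_FAST i → push 0. Stack: [0]
LOAD_CONST → push 1. Stack: [0, 1]
BINARY_OP + → 0 + 1 = 1. Stack: [1]
STORE_FAST i → i=1. Stack: []
LOAD_FAST i → push 1. Stack: [1]
LOAD_CONST → push 2. Stack: [1, 2]
COMPARE_OP bool(<) → 1 vs 2 = True. Stack: [True]
POP_JUMP_IF_FALSE → pop True; no jump. Stack: []
LOAD_FAST y → push 2. Stack: [2]
LOAD_CONST → push 6. Stack: [2, 6]
BINARY_OP % → 2 % 6 = 2. Stack: [2]
STORE_FAST y → y=2. Stack: []
LOAD_CONST → push 2. Stack: [2]
STORE_FAST y → y=2. Stack: []
LOAD_FAST i → push 1. Stack: [1]
LOAD_CONST → push 1. Stack: [1, 1]
BINARY_OP + → 1 + 1 = 2. Stack: [2]
STORE_FAST i → i=2. Stack: []
LOAD_FAST i → push 2. Stack: [2]
LOAD_CONST → push 2. Stack: [2, 2]
COMPARE_OP bool(<) → 2 vs 2 = False. Stack: [False]
POP_JUMP_IF_FALSE → pop False; jump. Stack: []
LOAD_FAST y → push 2. Stack: [2]
RETURN_VALUE → return 2.

2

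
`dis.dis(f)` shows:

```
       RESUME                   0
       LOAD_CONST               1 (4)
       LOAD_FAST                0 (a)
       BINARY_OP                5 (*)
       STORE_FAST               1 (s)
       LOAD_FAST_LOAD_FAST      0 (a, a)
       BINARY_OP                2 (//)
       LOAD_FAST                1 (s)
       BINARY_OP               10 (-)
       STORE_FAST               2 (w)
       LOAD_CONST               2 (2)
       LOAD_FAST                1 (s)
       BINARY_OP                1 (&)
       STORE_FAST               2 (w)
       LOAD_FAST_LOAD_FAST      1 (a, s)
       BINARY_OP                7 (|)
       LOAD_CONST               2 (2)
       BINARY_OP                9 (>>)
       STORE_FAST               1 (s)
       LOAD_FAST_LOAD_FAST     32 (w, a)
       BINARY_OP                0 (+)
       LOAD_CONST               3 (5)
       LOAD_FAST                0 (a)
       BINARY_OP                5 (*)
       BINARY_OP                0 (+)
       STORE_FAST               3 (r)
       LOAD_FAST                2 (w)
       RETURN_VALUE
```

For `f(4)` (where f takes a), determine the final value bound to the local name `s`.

LOAD_CONST → push 4. Stack: [4]
LOAD_FAST a → push 4. Stack: [4, 4]
BINARY_OP * → 4 * 4 = 16. Stack: [16]
STORE_FAST s → s=16. Stack: []
LOAD_FAST_LOAD_FAST a,a → push 4,4. Stack: [4, 4]
BINARY_OP // → 4 // 4 = 1. Stack: [1]
LOAD_FAST s → push 16. Stack: [1, 16]
BINARY_OP - → 1 - 16 = -15. Stack: [-15]
STORE_FAST w → w=-15. Stack: []
LOAD_CONST → push 2. Stack: [2]
LOAD_FAST s → push 16. Stack: [2, 16]
BINARY_OP & → 2 & 16 = 0. Stack: [0]
STORE_FAST w → w=0. Stack: []
LOAD_FAST_LOAD_FAST a,s → push 4,16. Stack: [4, 16]
BINARY_OP | → 4 | 16 = 20. Stack: [20]
LOAD_CONST → push 2. Stack: [20, 2]
BINARY_OP >> → 20 >> 2 = 5. Stack: [5]
STORE_FAST s → s=5. Stack: []
LOAD_FAST_LOAD_FAST w,a → push 0,4. Stack: [0, 4]
BINARY_OP + → 0 + 4 = 4. Stack: [4]
LOAD_CONST → push 5. Stack: [4, 5]
LOAD_FAST a → push 4. Stack: [4, 5, 4]
BINARY_OP * → 5 * 4 = 20. Stack: [4, 20]
BINARY_OP + → 4 + 20 = 24. Stack: [24]
STORE_FAST r → r=24. Stack: []
LOAD_FAST w → push 0. Stack: [0]
RETURN_VALUE → return 0.

5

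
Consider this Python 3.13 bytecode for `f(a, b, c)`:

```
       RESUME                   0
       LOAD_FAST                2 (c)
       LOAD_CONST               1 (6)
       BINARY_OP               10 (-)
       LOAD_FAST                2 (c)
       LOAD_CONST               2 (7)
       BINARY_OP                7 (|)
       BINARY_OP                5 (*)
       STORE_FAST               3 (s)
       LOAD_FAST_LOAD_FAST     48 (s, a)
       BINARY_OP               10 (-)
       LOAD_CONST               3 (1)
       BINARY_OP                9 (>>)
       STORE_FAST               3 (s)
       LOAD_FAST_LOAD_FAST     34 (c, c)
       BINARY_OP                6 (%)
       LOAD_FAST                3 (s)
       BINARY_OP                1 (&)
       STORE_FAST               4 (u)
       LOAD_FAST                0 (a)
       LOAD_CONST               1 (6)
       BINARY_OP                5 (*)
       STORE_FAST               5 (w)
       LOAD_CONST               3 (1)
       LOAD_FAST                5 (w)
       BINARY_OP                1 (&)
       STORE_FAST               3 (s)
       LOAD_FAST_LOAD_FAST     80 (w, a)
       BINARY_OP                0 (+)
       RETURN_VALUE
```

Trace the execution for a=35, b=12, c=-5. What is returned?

245

LOAD_FAST c → push -5. Stack: [-5]
LOAD_CONST → push 6. Stack: [-5, 6]
BINARY_OP - → -5 - 6 = -11. Stack: [-11]
LOAD_FAST c → push -5. Stack: [-11, -5]
LOAD_CONST → push 7. Stack: [-11, -5, 7]
BINARY_OP | → -5 | 7 = -1. Stack: [-11, -1]
BINARY_OP * → -11 * -1 = 11. Stack: [11]
STORE_FAST s → s=11. Stack: []
LOAD_FAST_LOAD_FAST s,a → push 11,35. Stack: [11, 35]
BINARY_OP - → 11 - 35 = -24. Stack: [-24]
LOAD_CONST → push 1. Stack: [-24, 1]
BINARY_OP >> → -24 >> 1 = -12. Stack: [-12]
STORE_FAST s → s=-12. Stack: []
LOAD_FAST_LOAD_FAST c,c → push -5,-5. Stack: [-5, -5]
BINARY_OP % → -5 % -5 = 0. Stack: [0]
LOAD_FAST s → push -12. Stack: [0, -12]
BINARY_OP & → 0 & -12 = 0. Stack: [0]
STORE_FAST u → u=0. Stack: []
LOAD_FAST a → push 35. Stack: [35]
LOAD_CONST → push 6. Stack: [35, 6]
BINARY_OP * → 35 * 6 = 210. Stack: [210]
STORE_FAST w → w=210. Stack: []
LOAD_CONST → push 1. Stack: [1]
LOAD_FAST w → push 210. Stack: [1, 210]
BINARY_OP & → 1 & 210 = 0. Stack: [0]
STORE_FAST s → s=0. Stack: []
LOAD_FAST_LOAD_FAST w,a → push 210,35. Stack: [210, 35]
BINARY_OP + → 210 + 35 = 245. Stack: [245]
RETURN_VALUE → return 245.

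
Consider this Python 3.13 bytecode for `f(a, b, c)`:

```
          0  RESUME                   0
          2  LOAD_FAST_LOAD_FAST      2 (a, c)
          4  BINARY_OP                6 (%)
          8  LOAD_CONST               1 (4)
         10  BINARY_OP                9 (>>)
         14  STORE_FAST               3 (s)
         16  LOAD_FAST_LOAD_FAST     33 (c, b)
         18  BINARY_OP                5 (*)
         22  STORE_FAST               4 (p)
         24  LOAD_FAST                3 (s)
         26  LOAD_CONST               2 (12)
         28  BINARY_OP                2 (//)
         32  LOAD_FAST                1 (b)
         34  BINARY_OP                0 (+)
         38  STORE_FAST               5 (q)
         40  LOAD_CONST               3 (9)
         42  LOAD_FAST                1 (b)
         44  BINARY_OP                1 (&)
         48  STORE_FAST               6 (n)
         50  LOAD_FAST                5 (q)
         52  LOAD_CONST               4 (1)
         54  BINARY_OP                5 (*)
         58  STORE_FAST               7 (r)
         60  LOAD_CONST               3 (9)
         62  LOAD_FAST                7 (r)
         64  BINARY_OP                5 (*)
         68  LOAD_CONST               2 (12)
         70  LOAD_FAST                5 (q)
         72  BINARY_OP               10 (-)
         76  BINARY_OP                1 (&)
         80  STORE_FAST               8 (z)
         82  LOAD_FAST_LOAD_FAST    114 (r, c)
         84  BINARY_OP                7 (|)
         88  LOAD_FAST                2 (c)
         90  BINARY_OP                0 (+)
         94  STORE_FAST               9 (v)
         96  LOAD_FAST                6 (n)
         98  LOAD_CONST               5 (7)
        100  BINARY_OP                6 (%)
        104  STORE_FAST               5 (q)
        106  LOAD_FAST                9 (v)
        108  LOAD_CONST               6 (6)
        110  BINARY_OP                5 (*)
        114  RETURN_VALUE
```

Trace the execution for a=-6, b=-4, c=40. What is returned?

LOAD_FAST_LOAD_FAST a,c → push -6,40. Stack: [-6, 40]
BINARY_OP % → -6 % 40 = 34. Stack: [34]
LOAD_CONST → push 4. Stack: [34, 4]
BINARY_OP >> → 34 >> 4 = 2. Stack: [2]
STORE_FAST s → s=2. Stack: []
LOAD_FAST_LOAD_FAST c,b → push 40,-4. Stack: [40, -4]
BINARY_OP * → 40 * -4 = -160. Stack: [-160]
STORE_FAST p → p=-160. Stack: []
LOAD_FAST s → push 2. Stack: [2]
LOAD_CONST → push 12. Stack: [2, 12]
BINARY_OP // → 2 // 12 = 0. Stack: [0]
LOAD_FAST b → push -4. Stack: [0, -4]
BINARY_OP + → 0 + -4 = -4. Stack: [-4]
STORE_FAST q → q=-4. Stack: []
LOAD_CONST → push 9. Stack: [9]
LOAD_FAST b → push -4. Stack: [9, -4]
BINARY_OP & → 9 & -4 = 8. Stack: [8]
STORE_FAST n → n=8. Stack: []
LOAD_FAST q → push -4. Stack: [-4]
LOAD_CONST → push 1. Stack: [-4, 1]
BINARY_OP * → -4 * 1 = -4. Stack: [-4]
STORE_FAST r → r=-4. Stack: []
LOAD_CONST → push 9. Stack: [9]
LOAD_FAST r → push -4. Stack: [9, -4]
BINARY_OP * → 9 * -4 = -36. Stack: [-36]
LOAD_CONST → push 12. Stack: [-36, 12]
LOAD_FAST q → push -4. Stack: [-36, 12, -4]
BINARY_OP - → 12 - -4 = 16. Stack: [-36, 16]
BINARY_OP & → -36 & 16 = 16. Stack: [16]
STORE_FAST z → z=16. Stack: []
LOAD_FAST_LOAD_FAST r,c → push -4,40. Stack: [-4, 40]
BINARY_OP | → -4 | 40 = -4. Stack: [-4]
LOAD_FAST c → push 40. Stack: [-4, 40]
BINARY_OP + → -4 + 40 = 36. Stack: [36]
STORE_FAST v → v=36. Stack: []
LOAD_FAST n → push 8. Stack: [8]
LOAD_CONST → push 7. Stack: [8, 7]
BINARY_OP % → 8 % 7 = 1. Stack: [1]
STORE_FAST q → q=1. Stack: []
LOAD_FAST v → push 36. Stack: [36]
LOAD_CONST → push 6. Stack: [36, 6]
BINARY_OP * → 36 * 6 = 216. Stack: [216]
RETURN_VALUE → return 216.

216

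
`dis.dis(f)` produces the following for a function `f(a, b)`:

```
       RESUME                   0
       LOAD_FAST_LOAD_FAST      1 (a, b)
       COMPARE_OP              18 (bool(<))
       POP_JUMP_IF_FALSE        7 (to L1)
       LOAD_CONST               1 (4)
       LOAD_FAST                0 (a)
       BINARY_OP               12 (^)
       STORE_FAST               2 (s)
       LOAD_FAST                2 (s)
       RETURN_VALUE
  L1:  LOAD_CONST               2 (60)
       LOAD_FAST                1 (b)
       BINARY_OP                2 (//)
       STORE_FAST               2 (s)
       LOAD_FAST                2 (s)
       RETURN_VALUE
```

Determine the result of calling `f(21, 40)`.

LOAD_FAST_LOAD_FAST a,b → push 21,40. Stack: [21, 40]
COMPARE_OP bool(<) → 21 vs 40 = True. Stack: [True]
POP_JUMP_IF_FALSE → pop True; no jump. Stack: []
LOAD_CONST → push 4. Stack: [4]
LOAD_FAST a → push 21. Stack: [4, 21]
BINARY_OP ^ → 4 ^ 21 = 17. Stack: [17]
STORE_FAST s → s=17. Stack: []
LOAD_FAST s → push 17. Stack: [17]
RETURN_VALUE → return 17.

17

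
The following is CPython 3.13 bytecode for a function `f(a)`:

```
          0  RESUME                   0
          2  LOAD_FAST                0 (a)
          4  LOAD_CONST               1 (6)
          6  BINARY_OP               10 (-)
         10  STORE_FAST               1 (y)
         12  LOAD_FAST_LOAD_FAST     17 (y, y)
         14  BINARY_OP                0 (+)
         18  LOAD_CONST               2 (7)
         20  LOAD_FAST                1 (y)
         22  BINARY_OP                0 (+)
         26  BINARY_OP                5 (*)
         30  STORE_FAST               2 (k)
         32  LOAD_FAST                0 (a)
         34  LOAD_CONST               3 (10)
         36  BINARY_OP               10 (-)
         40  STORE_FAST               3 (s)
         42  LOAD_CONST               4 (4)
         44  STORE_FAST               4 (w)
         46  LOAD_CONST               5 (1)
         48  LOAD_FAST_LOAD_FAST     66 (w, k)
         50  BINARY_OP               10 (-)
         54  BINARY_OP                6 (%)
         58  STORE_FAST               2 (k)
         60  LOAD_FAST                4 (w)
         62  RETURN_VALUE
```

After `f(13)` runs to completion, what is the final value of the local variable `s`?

3

LOAD_FAST a → push 13. Stack: [13]
LOAD_CONST → push 6. Stack: [13, 6]
BINARY_OP - → 13 - 6 = 7. Stack: [7]
STORE_FAST y → y=7. Stack: []
LOAD_FAST_LOAD_FAST y,y → push 7,7. Stack: [7, 7]
BINARY_OP + → 7 + 7 = 14. Stack: [14]
LOAD_CONST → push 7. Stack: [14, 7]
LOAD_FAST y → push 7. Stack: [14, 7, 7]
BINARY_OP + → 7 + 7 = 14. Stack: [14, 14]
BINARY_OP * → 14 * 14 = 196. Stack: [196]
STORE_FAST k → k=196. Stack: []
LOAD_FAST a → push 13. Stack: [13]
LOAD_CONST → push 10. Stack: [13, 10]
BINARY_OP - → 13 - 10 = 3. Stack: [3]
STORE_FAST s → s=3. Stack: []
LOAD_CONST → push 4. Stack: [4]
STORE_FAST w → w=4. Stack: []
LOAD_CONST → push 1. Stack: [1]
LOAD_FAST_LOAD_FAST w,k → push 4,196. Stack: [1, 4, 196]
BINARY_OP - → 4 - 196 = -192. Stack: [1, -192]
BINARY_OP % → 1 % -192 = -191. Stack: [-191]
STORE_FAST k → k=-191. Stack: []
LOAD_FAST w → push 4. Stack: [4]
RETURN_VALUE → return 4.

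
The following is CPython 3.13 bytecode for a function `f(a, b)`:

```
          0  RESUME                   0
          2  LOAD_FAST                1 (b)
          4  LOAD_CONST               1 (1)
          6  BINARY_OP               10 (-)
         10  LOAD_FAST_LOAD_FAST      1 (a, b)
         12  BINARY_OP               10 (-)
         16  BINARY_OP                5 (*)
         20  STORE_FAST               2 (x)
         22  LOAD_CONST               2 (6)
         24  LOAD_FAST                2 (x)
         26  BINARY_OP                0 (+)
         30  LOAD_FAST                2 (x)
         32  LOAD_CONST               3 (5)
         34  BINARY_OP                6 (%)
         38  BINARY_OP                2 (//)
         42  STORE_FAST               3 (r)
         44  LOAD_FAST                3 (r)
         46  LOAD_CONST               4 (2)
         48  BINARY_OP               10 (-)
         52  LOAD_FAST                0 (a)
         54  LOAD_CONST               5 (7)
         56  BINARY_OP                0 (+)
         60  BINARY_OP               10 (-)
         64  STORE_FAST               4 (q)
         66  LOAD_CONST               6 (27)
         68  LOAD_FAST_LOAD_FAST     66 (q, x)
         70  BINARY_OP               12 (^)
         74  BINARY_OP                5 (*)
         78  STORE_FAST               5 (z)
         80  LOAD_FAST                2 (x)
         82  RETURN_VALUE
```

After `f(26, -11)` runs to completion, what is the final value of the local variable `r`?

-438

LOAD_FAST b → push -11. Stack: [-11]
LOAD_CONST → push 1. Stack: [-11, 1]
BINARY_OP - → -11 - 1 = -12. Stack: [-12]
LOAD_FAST_LOAD_FAST a,b → push 26,-11. Stack: [-12, 26, -11]
BINARY_OP - → 26 - -11 = 37. Stack: [-12, 37]
BINARY_OP * → -12 * 37 = -444. Stack: [-444]
STORE_FAST x → x=-444. Stack: []
LOAD_CONST → push 6. Stack: [6]
LOAD_FAST x → push -444. Stack: [6, -444]
BINARY_OP + → 6 + -444 = -438. Stack: [-438]
LOAD_FAST x → push -444. Stack: [-438, -444]
LOAD_CONST → push 5. Stack: [-438, -444, 5]
BINARY_OP % → -444 % 5 = 1. Stack: [-438, 1]
BINARY_OP // → -438 // 1 = -438. Stack: [-438]
STORE_FAST r → r=-438. Stack: []
LOAD_FAST r → push -438. Stack: [-438]
LOAD_CONST → push 2. Stack: [-438, 2]
BINARY_OP - → -438 - 2 = -440. Stack: [-440]
LOAD_FAST a → push 26. Stack: [-440, 26]
LOAD_CONST → push 7. Stack: [-440, 26, 7]
BINARY_OP + → 26 + 7 = 33. Stack: [-440, 33]
BINARY_OP - → -440 - 33 = -473. Stack: [-473]
STORE_FAST q → q=-473. Stack: []
LOAD_CONST → push 27. Stack: [27]
LOAD_FAST_LOAD_FAST q,x → push -473,-444. Stack: [27, -473, -444]
BINARY_OP ^ → -473 ^ -444 = 99. Stack: [27, 99]
BINARY_OP * → 27 * 99 = 2673. Stack: [2673]
STORE_FAST z → z=2673. Stack: []
LOAD_FAST x → push -444. Stack: [-444]
RETURN_VALUE → return -444.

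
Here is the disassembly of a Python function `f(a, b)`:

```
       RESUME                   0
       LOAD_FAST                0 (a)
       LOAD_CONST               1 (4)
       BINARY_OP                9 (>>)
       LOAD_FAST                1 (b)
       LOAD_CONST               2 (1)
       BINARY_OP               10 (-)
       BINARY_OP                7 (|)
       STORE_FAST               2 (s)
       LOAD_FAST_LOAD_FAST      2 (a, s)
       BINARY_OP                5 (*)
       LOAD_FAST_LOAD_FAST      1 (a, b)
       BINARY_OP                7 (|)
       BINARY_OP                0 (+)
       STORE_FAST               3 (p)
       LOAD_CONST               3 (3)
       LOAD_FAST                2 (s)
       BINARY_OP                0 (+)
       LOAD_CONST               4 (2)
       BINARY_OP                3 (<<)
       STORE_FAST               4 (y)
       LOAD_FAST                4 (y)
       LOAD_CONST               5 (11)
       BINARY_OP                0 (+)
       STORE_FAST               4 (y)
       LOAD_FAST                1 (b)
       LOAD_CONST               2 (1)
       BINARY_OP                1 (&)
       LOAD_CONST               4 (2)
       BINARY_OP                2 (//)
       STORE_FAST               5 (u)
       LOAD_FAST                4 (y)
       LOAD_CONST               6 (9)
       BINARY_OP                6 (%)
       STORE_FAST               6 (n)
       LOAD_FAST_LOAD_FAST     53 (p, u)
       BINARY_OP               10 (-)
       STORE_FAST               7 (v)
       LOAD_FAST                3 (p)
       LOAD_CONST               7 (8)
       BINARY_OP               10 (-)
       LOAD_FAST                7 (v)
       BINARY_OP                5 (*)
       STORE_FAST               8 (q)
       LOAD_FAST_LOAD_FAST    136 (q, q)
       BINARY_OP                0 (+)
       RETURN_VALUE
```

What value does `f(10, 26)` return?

LOAD_FAST a → push 10. Stack: [10]
LOAD_CONST → push 4. Stack: [10, 4]
BINARY_OP >> → 10 >> 4 = 0. Stack: [0]
LOAD_FAST b → push 26. Stack: [0, 26]
LOAD_CONST → push 1. Stack: [0, 26, 1]
BINARY_OP - → 26 - 1 = 25. Stack: [0, 25]
BINARY_OP | → 0 | 25 = 25. Stack: [25]
STORE_FAST s → s=25. Stack: []
LOAD_FAST_LOAD_FAST a,s → push 10,25. Stack: [10, 25]
BINARY_OP * → 10 * 25 = 250. Stack: [250]
LOAD_FAST_LOAD_FAST a,b → push 10,26. Stack: [250, 10, 26]
BINARY_OP | → 10 | 26 = 26. Stack: [250, 26]
BINARY_OP + → 250 + 26 = 276. Stack: [276]
STORE_FAST p → p=276. Stack: []
LOAD_CONST → push 3. Stack: [3]
LOAD_FAST s → push 25. Stack: [3, 25]
BINARY_OP + → 3 + 25 = 28. Stack: [28]
LOAD_CONST → push 2. Stack: [28, 2]
BINARY_OP << → 28 << 2 = 112. Stack: [112]
STORE_FAST y → y=112. Stack: []
LOAD_FAST y → push 112. Stack: [112]
LOAD_CONST → push 11. Stack: [112, 11]
BINARY_OP + → 112 + 11 = 123. Stack: [123]
STORE_FAST y → y=123. Stack: []
LOAD_FAST b → push 26. Stack: [26]
LOAD_CONST → push 1. Stack: [26, 1]
BINARY_OP & → 26 & 1 = 0. Stack: [0]
LOAD_CONST → push 2. Stack: [0, 2]
BINARY_OP // → 0 // 2 = 0. Stack: [0]
STORE_FAST u → u=0. Stack: []
LOAD_FAST y → push 123. Stack: [123]
LOAD_CONST → push 9. Stack: [123, 9]
BINARY_OP % → 123 % 9 = 6. Stack: [6]
STORE_FAST n → n=6. Stack: []
LOAD_FAST_LOAD_FAST p,u → push 276,0. Stack: [276, 0]
BINARY_OP - → 276 - 0 = 276. Stack: [276]
STORE_FAST v → v=276. Stack: []
LOAD_FAST p → push 276. Stack: [276]
LOAD_CONST → push 8. Stack: [276, 8]
BINARY_OP - → 276 - 8 = 268. Stack: [268]
LOAD_FAST v → push 276. Stack: [268, 276]
BINARY_OP * → 268 * 276 = 73968. Stack: [73968]
STORE_FAST q → q=73968. Stack: []
LOAD_FAST_LOAD_FAST q,q → push 73968,73968. Stack: [73968, 73968]
BINARY_OP + → 73968 + 73968 = 147936. Stack: [147936]
RETURN_VALUE → return 147936.

147936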